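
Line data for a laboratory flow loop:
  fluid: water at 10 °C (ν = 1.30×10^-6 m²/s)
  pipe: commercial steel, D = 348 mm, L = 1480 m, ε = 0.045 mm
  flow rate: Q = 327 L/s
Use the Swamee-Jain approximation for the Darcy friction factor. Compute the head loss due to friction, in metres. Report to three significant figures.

h_f ≈ 35.9 m

V = 4Q/(πD²) = 4·0.327/(π·0.348²) = 3.438 m/s
Re = VD/ν = 3.438·0.348/1.30×10^-6 = 9.20×10^5 → turbulent
ε/D = 0.045/348 = 1.29×10^-4
Swamee-Jain: f = 0.01401
h_f = f(L/D)V²/(2g) = 0.01401·(1480/0.348)·3.438²/(2·9.81) = 35.88 m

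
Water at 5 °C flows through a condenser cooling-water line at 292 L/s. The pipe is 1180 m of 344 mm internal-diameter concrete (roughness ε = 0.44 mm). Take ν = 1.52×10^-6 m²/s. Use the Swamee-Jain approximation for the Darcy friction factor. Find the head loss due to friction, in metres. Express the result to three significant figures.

h_f ≈ 36.8 m

V = 4Q/(πD²) = 4·0.292/(π·0.344²) = 3.142 m/s
Re = VD/ν = 3.142·0.344/1.52×10^-6 = 7.11×10^5 → turbulent
ε/D = 0.44/344 = 0.00128
Swamee-Jain: f = 0.02132
h_f = f(L/D)V²/(2g) = 0.02132·(1180/0.344)·3.142²/(2·9.81) = 36.80 m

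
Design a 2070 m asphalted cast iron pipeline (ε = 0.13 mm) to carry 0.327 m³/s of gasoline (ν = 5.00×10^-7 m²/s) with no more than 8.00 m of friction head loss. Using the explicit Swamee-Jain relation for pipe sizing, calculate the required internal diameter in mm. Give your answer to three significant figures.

Swamee-Jain (Type III): D = 0.66·[ε^1.25·(LQ²/(gh_f))^4.75 + ν·Q^9.4·(L/(gh_f))^5.2]^0.04
LQ²/(gh_f) = 2.820; L/(gh_f) = 26.38
Term 1 = ε^1.25·(…)^4.75 = 0.00191; Term 2 = ν·Q^9.4·(…)^5.2 = 3.36×10^-4
D = 0.66·(0.00191 + 3.36×10^-4)^0.04 = 0.5171 m = 517 mm
Check: V = 1.56 m/s, Re = 1.61×10^6, f = 0.01500, h_f = 7.42 m ≈ 8.00 m ✓

D ≈ 517 mm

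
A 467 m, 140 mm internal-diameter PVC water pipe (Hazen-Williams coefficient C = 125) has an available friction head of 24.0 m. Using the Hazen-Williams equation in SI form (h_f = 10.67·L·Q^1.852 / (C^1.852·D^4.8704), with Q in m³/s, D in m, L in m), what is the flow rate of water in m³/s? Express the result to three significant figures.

Q ≈ 0.0398 m³/s

Rearranging: Q = [h_f·C^1.852·D^4.8704 / (10.67·L)]^(1/1.852)
Q = [24.0·125^1.852·0.140^4.8704 / (10.67·467)]^0.540 = 0.03983 m³/s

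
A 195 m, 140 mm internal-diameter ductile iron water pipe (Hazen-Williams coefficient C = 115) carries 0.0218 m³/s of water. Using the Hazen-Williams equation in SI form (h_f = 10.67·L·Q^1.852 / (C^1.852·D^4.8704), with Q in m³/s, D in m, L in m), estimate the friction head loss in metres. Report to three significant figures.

h_f ≈ 3.83 m

h_f = 10.67·195·0.0218^1.852 / (115^1.852·0.140^4.8704) = 3.831 m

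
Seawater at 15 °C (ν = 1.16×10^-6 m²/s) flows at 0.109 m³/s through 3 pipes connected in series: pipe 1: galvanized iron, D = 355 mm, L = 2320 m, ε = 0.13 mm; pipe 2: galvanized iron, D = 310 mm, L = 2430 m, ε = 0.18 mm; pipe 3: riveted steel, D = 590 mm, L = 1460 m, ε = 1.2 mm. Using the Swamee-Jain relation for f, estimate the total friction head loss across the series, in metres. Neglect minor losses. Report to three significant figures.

Pipe 1: V = 1.101 m/s, Re = 3.37×10^5, ε/D = 3.66×10^-4, f = 0.01735, h_1 = f(L/D)V²/2g = 7.007 m
Pipe 2: V = 1.444 m/s, Re = 3.86×10^5, ε/D = 5.81×10^-4, f = 0.01850, h_2 = f(L/D)V²/2g = 15.41 m
Pipe 3: V = 0.3987 m/s, Re = 2.03×10^5, ε/D = 0.00203, f = 0.02457, h_3 = f(L/D)V²/2g = 0.4925 m
Series → Q common, losses add: H = Σh = 22.91 m

H ≈ 22.9 m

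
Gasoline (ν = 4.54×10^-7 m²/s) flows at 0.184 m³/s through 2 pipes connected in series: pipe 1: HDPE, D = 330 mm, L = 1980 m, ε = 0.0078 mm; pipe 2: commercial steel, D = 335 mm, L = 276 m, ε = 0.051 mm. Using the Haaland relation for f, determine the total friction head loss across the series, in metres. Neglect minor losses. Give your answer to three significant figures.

Pipe 1: V = 2.151 m/s, Re = 1.56×10^6, ε/D = 2.36×10^-5, f = 0.01136, h_1 = f(L/D)V²/2g = 16.08 m
Pipe 2: V = 2.088 m/s, Re = 1.54×10^6, ε/D = 1.52×10^-4, f = 0.01371, h_2 = f(L/D)V²/2g = 2.510 m
Series → Q common, losses add: H = Σh = 18.59 m

H ≈ 18.6 m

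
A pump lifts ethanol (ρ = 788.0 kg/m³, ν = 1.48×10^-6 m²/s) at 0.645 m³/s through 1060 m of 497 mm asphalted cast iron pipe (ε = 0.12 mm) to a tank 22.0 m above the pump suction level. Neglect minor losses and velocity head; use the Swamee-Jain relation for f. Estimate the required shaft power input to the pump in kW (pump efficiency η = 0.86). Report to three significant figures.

V = 4Q/(πD²) = 3.325 m/s; Re = 1.12×10^6; ε/D = 2.41×10^-4; f = 0.01512
h_f = f(L/D)V²/2g = 18.17 m
Total head H = z + h_f = 22.0 + 18.17 = 40.17 m
P_hyd = ρgQH = 788.0·9.81·0.645·40.17 = 200.3 kW
P_shaft = P_hyd/η = 200.3/0.86 = 232.9 kW

P_shaft ≈ 233 kW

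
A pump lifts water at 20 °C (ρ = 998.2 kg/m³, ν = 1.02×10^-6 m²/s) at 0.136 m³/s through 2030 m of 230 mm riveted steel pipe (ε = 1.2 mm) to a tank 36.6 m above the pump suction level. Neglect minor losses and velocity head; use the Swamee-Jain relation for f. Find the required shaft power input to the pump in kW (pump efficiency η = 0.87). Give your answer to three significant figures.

V = 4Q/(πD²) = 3.273 m/s; Re = 7.38×10^5; ε/D = 0.00522; f = 0.03096
h_f = f(L/D)V²/2g = 149.2 m
Total head H = z + h_f = 36.6 + 149.2 = 185.8 m
P_hyd = ρgQH = 998.2·9.81·0.136·185.8 = 247.5 kW
P_shaft = P_hyd/η = 247.5/0.87 = 284.5 kW

P_shaft ≈ 284 kW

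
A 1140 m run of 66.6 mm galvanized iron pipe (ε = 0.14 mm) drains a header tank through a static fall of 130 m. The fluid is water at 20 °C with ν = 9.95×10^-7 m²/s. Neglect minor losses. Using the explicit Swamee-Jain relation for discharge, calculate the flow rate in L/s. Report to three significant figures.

Q ≈ 8.55 L/s

Swamee-Jain (Type II): Q = -0.965·√(gD⁵h_f/L)·ln[ε/(3.7D) + √(3.17ν²L/(gD³h_f))]
√(gD⁵h_f/L) = √(9.81·0.0666⁵·130/1140) = 0.001211
ε/(3.7D) = 5.68×10^-4; √(3.17ν²L/(gD³h_f)) = 9.75×10^-5
Q = -0.965·0.001211·ln(6.656×10^-4) = 0.008546 m³/s
Check: V = 2.45 m/s, Re = 1.64×10^5, f = 0.02496, h_f = 131 m ≈ 130 m ✓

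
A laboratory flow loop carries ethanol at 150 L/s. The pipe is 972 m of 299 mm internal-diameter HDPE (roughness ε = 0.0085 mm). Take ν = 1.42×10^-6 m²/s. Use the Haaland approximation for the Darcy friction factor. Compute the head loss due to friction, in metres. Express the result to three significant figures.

V = 4Q/(πD²) = 4·0.150/(π·0.299²) = 2.136 m/s
Re = VD/ν = 2.136·0.299/1.42×10^-6 = 4.50×10^5 → turbulent
ε/D = 0.0085/299 = 2.84×10^-5
Haaland: f = 0.01363
h_f = f(L/D)V²/(2g) = 0.01363·(972/0.299)·2.136²/(2·9.81) = 10.31 m

h_f ≈ 10.3 m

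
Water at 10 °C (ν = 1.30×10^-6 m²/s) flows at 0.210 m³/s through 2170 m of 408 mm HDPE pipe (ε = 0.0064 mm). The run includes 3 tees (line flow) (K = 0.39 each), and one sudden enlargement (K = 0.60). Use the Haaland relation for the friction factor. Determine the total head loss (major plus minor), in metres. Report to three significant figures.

V = 4Q/(πD²) = 1.606 m/s; V²/2g = 0.1315 m
Re = 5.04×10^5, ε/D = 1.57×10^-5 → f = 0.01323 (Haaland)
Major: h_f = f(L/D)·V²/2g = 0.01323·5319·0.1315 = 9.251 m
Minor: ΣK = 1.77; h_m = ΣK·V²/2g = 0.2328 m
Total H_L = 9.251 + 0.2328 = 9.484 m

H_L ≈ 9.48 m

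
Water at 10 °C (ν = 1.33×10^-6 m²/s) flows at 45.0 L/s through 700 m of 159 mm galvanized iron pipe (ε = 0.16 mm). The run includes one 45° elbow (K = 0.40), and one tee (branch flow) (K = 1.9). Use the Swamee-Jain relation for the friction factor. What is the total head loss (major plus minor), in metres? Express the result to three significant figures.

H_L ≈ 24.7 m

V = 4Q/(πD²) = 2.266 m/s; V²/2g = 0.2618 m
Re = 2.71×10^5, ε/D = 0.00101 → f = 0.02087 (Swamee-Jain)
Major: h_f = f(L/D)·V²/2g = 0.02087·4403·0.2618 = 24.06 m
Minor: ΣK = 2.30; h_m = ΣK·V²/2g = 0.6021 m
Total H_L = 24.06 + 0.6021 = 24.66 m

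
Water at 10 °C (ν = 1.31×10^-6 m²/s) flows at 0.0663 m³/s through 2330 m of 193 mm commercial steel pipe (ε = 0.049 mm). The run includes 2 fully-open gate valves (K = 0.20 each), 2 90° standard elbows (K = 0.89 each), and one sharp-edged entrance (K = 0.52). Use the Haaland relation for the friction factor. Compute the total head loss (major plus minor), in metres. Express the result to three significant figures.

V = 4Q/(πD²) = 2.266 m/s; V²/2g = 0.2618 m
Re = 3.34×10^5, ε/D = 2.54×10^-4 → f = 0.01630 (Haaland)
Major: h_f = f(L/D)·V²/2g = 0.01630·12073·0.2618 = 51.52 m
Minor: ΣK = 2.70; h_m = ΣK·V²/2g = 0.7068 m
Total H_L = 51.52 + 0.7068 = 52.23 m

H_L ≈ 52.2 m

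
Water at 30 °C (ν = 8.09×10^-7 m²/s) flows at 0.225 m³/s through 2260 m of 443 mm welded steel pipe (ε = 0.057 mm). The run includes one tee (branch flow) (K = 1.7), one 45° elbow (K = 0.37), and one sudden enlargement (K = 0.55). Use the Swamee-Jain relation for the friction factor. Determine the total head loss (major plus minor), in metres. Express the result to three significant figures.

H_L ≈ 8.13 m

V = 4Q/(πD²) = 1.460 m/s; V²/2g = 0.1086 m
Re = 7.99×10^5, ε/D = 1.29×10^-4 → f = 0.01416 (Swamee-Jain)
Major: h_f = f(L/D)·V²/2g = 0.01416·5102·0.1086 = 7.843 m
Minor: ΣK = 2.62; h_m = ΣK·V²/2g = 0.2846 m
Total H_L = 7.843 + 0.2846 = 8.128 m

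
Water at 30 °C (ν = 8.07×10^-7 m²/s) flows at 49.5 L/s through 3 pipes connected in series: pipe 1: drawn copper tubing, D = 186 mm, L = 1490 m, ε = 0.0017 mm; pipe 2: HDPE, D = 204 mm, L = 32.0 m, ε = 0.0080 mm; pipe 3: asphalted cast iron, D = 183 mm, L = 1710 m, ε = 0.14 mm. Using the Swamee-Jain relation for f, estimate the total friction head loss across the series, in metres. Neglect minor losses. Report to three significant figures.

H ≈ 51.4 m

Pipe 1: V = 1.822 m/s, Re = 4.20×10^5, ε/D = 9.14×10^-6, f = 0.01364, h_1 = f(L/D)V²/2g = 18.48 m
Pipe 2: V = 1.514 m/s, Re = 3.83×10^5, ε/D = 3.92×10^-5, f = 0.01425, h_2 = f(L/D)V²/2g = 0.2613 m
Pipe 3: V = 1.882 m/s, Re = 4.27×10^5, ε/D = 7.65×10^-4, f = 0.01938, h_3 = f(L/D)V²/2g = 32.69 m
Series → Q common, losses add: H = Σh = 51.43 m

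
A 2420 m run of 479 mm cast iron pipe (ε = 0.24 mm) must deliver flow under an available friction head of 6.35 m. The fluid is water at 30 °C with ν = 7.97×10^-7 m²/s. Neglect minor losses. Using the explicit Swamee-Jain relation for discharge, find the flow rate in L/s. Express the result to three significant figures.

Q ≈ 215 L/s

Swamee-Jain (Type II): Q = -0.965·√(gD⁵h_f/L)·ln[ε/(3.7D) + √(3.17ν²L/(gD³h_f))]
√(gD⁵h_f/L) = √(9.81·0.479⁵·6.35/2420) = 0.02548
ε/(3.7D) = 1.35×10^-4; √(3.17ν²L/(gD³h_f)) = 2.67×10^-5
Q = -0.965·0.02548·ln(1.621×10^-4) = 0.2146 m³/s
Check: V = 1.19 m/s, Re = 7.16×10^5, f = 0.01750, h_f = 6.39 m ≈ 6.35 m ✓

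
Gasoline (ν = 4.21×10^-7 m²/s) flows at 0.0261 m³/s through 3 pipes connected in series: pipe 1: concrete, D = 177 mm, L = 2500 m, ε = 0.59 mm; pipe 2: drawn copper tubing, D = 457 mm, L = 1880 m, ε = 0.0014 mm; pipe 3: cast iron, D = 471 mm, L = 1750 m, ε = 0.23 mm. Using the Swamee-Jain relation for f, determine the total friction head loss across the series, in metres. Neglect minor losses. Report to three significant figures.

Pipe 1: V = 1.061 m/s, Re = 4.46×10^5, ε/D = 0.00333, f = 0.02735, h_1 = f(L/D)V²/2g = 22.16 m
Pipe 2: V = 0.1591 m/s, Re = 1.73×10^5, ε/D = 3.06×10^-6, f = 0.01601, h_2 = f(L/D)V²/2g = 0.08500 m
Pipe 3: V = 0.1498 m/s, Re = 1.68×10^5, ε/D = 4.88×10^-4, f = 0.01919, h_3 = f(L/D)V²/2g = 0.08156 m
Series → Q common, losses add: H = Σh = 22.32 m

H ≈ 22.3 m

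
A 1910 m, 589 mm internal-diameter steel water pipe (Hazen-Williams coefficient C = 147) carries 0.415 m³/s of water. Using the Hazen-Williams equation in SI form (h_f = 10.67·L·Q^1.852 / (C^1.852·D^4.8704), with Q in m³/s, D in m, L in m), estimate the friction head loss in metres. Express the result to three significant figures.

h_f = 10.67·1910·0.415^1.852 / (147^1.852·0.589^4.8704) = 5.100 m

h_f ≈ 5.10 m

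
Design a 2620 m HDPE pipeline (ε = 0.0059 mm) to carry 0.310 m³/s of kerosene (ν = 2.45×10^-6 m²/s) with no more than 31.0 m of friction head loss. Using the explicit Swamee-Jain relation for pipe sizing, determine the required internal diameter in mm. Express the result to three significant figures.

Swamee-Jain (Type III): D = 0.66·[ε^1.25·(LQ²/(gh_f))^4.75 + ν·Q^9.4·(L/(gh_f))^5.2]^0.04
LQ²/(gh_f) = 0.8279; L/(gh_f) = 8.615
Term 1 = ε^1.25·(…)^4.75 = 1.19×10^-7; Term 2 = ν·Q^9.4·(…)^5.2 = 2.96×10^-6
D = 0.66·(1.19×10^-7 + 2.96×10^-6)^0.04 = 0.3973 m = 397 mm
Check: V = 2.50 m/s, Re = 4.06×10^5, f = 0.01380, h_f = 29.0 m ≈ 31.0 m ✓

D ≈ 397 mm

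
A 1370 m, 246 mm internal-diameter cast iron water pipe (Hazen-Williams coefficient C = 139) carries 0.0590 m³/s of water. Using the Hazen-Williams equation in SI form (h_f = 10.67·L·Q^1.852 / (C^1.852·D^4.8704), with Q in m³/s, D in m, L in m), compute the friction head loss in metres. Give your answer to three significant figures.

h_f ≈ 7.69 m

h_f = 10.67·1370·0.0590^1.852 / (139^1.852·0.246^4.8704) = 7.692 m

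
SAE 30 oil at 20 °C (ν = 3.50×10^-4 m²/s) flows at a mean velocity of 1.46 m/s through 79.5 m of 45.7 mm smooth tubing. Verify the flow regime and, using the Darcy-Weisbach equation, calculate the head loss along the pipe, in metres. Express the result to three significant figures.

Re = VD/ν = 1.46·0.04570/3.50×10^-4 = 191 → laminar (Re < 2300)
f = 64/Re = 0.3357
h_f = f(L/D)V²/(2g) = 0.3357·(79.5/0.04570)·1.46²/(2·9.81) = 63.45 m

h_f ≈ 63.5 m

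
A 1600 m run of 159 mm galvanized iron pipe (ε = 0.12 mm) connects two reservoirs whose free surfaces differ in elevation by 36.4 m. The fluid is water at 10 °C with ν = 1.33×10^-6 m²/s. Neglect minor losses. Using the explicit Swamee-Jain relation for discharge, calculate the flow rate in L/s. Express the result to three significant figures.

Swamee-Jain (Type II): Q = -0.965·√(gD⁵h_f/L)·ln[ε/(3.7D) + √(3.17ν²L/(gD³h_f))]
√(gD⁵h_f/L) = √(9.81·0.159⁵·36.4/1600) = 0.004762
ε/(3.7D) = 2.04×10^-4; √(3.17ν²L/(gD³h_f)) = 7.91×10^-5
Q = -0.965·0.004762·ln(2.830×10^-4) = 0.03755 m³/s
Check: V = 1.89 m/s, Re = 2.26×10^5, f = 0.02000, h_f = 36.7 m ≈ 36.4 m ✓

Q ≈ 37.5 L/s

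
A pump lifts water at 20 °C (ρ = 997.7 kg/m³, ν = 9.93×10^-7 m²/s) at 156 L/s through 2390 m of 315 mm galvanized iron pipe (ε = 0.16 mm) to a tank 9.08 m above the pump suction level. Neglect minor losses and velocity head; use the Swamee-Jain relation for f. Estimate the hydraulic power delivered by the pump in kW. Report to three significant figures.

V = 4Q/(πD²) = 2.002 m/s; Re = 6.35×10^5; ε/D = 5.08×10^-4; f = 0.01763
h_f = f(L/D)V²/2g = 27.32 m
Total head H = z + h_f = 9.08 + 27.32 = 36.40 m
P_hyd = ρgQH = 997.7·9.81·0.156·36.40 = 55.58 kW

P_hyd ≈ 55.6 kW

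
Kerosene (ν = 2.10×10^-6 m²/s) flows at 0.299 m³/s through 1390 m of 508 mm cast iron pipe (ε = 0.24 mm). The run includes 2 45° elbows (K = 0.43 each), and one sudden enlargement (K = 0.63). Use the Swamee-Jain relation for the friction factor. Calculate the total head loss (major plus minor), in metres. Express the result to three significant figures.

V = 4Q/(πD²) = 1.475 m/s; V²/2g = 0.1109 m
Re = 3.57×10^5, ε/D = 4.72×10^-4 → f = 0.01795 (Swamee-Jain)
Major: h_f = f(L/D)·V²/2g = 0.01795·2736·0.1109 = 5.448 m
Minor: ΣK = 1.49; h_m = ΣK·V²/2g = 0.1653 m
Total H_L = 5.448 + 0.1653 = 5.614 m

H_L ≈ 5.61 m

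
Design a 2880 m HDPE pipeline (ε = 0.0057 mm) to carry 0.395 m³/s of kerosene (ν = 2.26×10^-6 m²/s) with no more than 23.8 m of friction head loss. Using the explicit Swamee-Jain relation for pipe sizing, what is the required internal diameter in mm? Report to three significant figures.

D ≈ 467 mm

Swamee-Jain (Type III): D = 0.66·[ε^1.25·(LQ²/(gh_f))^4.75 + ν·Q^9.4·(L/(gh_f))^5.2]^0.04
LQ²/(gh_f) = 1.925; L/(gh_f) = 12.34
Term 1 = ε^1.25·(…)^4.75 = 6.24×10^-6; Term 2 = ν·Q^9.4·(…)^5.2 = 1.72×10^-4
D = 0.66·(6.24×10^-6 + 1.72×10^-4)^0.04 = 0.4673 m = 467 mm
Check: V = 2.30 m/s, Re = 4.76×10^5, f = 0.01340, h_f = 22.3 m ≈ 23.8 m ✓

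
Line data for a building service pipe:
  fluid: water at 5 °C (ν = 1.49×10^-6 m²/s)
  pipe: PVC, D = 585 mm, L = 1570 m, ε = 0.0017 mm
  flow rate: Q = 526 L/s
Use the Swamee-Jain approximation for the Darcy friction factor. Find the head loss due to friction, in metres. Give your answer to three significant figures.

h_f ≈ 6.39 m

V = 4Q/(πD²) = 4·0.526/(π·0.585²) = 1.957 m/s
Re = VD/ν = 1.957·0.585/1.49×10^-6 = 7.68×10^5 → turbulent
ε/D = 0.0017/585 = 2.91×10^-6
Swamee-Jain: f = 0.01220
h_f = f(L/D)V²/(2g) = 0.01220·(1570/0.585)·1.957²/(2·9.81) = 6.392 m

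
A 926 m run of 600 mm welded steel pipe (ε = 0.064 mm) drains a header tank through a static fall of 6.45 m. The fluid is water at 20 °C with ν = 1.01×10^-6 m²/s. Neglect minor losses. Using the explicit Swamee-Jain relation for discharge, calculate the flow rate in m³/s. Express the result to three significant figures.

Swamee-Jain (Type II): Q = -0.965·√(gD⁵h_f/L)·ln[ε/(3.7D) + √(3.17ν²L/(gD³h_f))]
√(gD⁵h_f/L) = √(9.81·0.600⁵·6.45/926) = 0.07289
ε/(3.7D) = 2.88×10^-5; √(3.17ν²L/(gD³h_f)) = 1.48×10^-5
Q = -0.965·0.07289·ln(4.363×10^-5) = 0.7062 m³/s
Check: V = 2.50 m/s, Re = 1.48×10^6, f = 0.01322, h_f = 6.49 m ≈ 6.45 m ✓

Q ≈ 0.706 m³/s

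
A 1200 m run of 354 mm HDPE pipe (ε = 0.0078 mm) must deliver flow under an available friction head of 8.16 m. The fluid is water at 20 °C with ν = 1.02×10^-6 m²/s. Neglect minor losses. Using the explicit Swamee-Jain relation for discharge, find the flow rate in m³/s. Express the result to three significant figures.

Swamee-Jain (Type II): Q = -0.965·√(gD⁵h_f/L)·ln[ε/(3.7D) + √(3.17ν²L/(gD³h_f))]
√(gD⁵h_f/L) = √(9.81·0.354⁵·8.16/1200) = 0.01926
ε/(3.7D) = 5.96×10^-6; √(3.17ν²L/(gD³h_f)) = 3.34×10^-5
Q = -0.965·0.01926·ln(3.934×10^-5) = 0.1885 m³/s
Check: V = 1.92 m/s, Re = 6.65×10^5, f = 0.01286, h_f = 8.15 m ≈ 8.16 m ✓

Q ≈ 0.188 m³/s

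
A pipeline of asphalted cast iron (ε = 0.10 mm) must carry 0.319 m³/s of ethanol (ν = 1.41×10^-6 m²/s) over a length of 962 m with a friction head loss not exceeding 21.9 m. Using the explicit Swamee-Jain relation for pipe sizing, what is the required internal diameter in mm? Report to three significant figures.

Swamee-Jain (Type III): D = 0.66·[ε^1.25·(LQ²/(gh_f))^4.75 + ν·Q^9.4·(L/(gh_f))^5.2]^0.04
LQ²/(gh_f) = 0.4557; L/(gh_f) = 4.478
Term 1 = ε^1.25·(…)^4.75 = 2.39×10^-7; Term 2 = ν·Q^9.4·(…)^5.2 = 7.42×10^-8
D = 0.66·(2.39×10^-7 + 7.42×10^-8)^0.04 = 0.3626 m = 363 mm
Check: V = 3.09 m/s, Re = 7.95×10^5, f = 0.01571, h_f = 20.3 m ≈ 21.9 m ✓

D ≈ 363 mm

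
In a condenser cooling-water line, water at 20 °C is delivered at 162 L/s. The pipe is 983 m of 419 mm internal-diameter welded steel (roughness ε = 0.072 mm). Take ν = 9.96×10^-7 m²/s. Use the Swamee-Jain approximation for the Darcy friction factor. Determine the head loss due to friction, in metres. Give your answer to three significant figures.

h_f ≈ 2.52 m

V = 4Q/(πD²) = 4·0.162/(π·0.419²) = 1.175 m/s
Re = VD/ν = 1.175·0.419/9.96×10^-7 = 4.94×10^5 → turbulent
ε/D = 0.072/419 = 1.72×10^-4
Swamee-Jain: f = 0.01526
h_f = f(L/D)V²/(2g) = 0.01526·(983/0.419)·1.175²/(2·9.81) = 2.518 m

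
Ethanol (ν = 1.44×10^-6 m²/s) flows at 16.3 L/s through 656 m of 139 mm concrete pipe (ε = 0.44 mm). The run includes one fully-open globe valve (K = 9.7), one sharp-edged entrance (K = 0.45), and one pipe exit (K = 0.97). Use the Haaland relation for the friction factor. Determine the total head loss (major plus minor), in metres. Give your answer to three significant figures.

H_L ≈ 8.34 m

V = 4Q/(πD²) = 1.074 m/s; V²/2g = 0.05881 m
Re = 1.04×10^5, ε/D = 0.00317 → f = 0.02771 (Haaland)
Major: h_f = f(L/D)·V²/2g = 0.02771·4719·0.05881 = 7.691 m
Minor: ΣK = 11.1; h_m = ΣK·V²/2g = 0.6539 m
Total H_L = 7.691 + 0.6539 = 8.345 m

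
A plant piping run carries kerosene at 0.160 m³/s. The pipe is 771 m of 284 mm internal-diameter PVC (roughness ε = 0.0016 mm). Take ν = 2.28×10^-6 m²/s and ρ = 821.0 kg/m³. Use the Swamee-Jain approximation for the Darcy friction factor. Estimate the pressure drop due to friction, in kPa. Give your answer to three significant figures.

Δp ≈ 102 kPa

V = 4Q/(πD²) = 4·0.160/(π·0.284²) = 2.526 m/s
Re = VD/ν = 2.526·0.284/2.28×10^-6 = 3.15×10^5 → turbulent
ε/D = 0.0016/284 = 5.63×10^-6
Swamee-Jain: f = 0.01432
h_f = f(L/D)V²/(2g) = 0.01432·(771/0.284)·2.526²/(2·9.81) = 12.64 m
Δp = ρg·h_f = 821.0·9.81·12.64 = 101.8 kPa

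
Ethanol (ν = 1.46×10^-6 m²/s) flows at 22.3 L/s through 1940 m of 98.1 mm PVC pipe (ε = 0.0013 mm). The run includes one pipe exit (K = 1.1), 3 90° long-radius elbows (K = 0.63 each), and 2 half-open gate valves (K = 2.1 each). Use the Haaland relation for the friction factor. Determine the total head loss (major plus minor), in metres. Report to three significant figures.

V = 4Q/(πD²) = 2.950 m/s; V²/2g = 0.4437 m
Re = 1.98×10^5, ε/D = 1.33×10^-5 → f = 0.01561 (Haaland)
Major: h_f = f(L/D)·V²/2g = 0.01561·19776·0.4437 = 136.9 m
Minor: ΣK = 7.19; h_m = ΣK·V²/2g = 3.190 m
Total H_L = 136.9 + 3.190 = 140.1 m

H_L ≈ 140 m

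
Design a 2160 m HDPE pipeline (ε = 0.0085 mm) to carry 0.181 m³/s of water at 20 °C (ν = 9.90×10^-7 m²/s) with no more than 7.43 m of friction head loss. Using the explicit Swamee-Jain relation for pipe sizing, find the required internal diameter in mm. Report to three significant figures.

Swamee-Jain (Type III): D = 0.66·[ε^1.25·(LQ²/(gh_f))^4.75 + ν·Q^9.4·(L/(gh_f))^5.2]^0.04
LQ²/(gh_f) = 0.9709; L/(gh_f) = 29.63
Term 1 = ε^1.25·(…)^4.75 = 3.99×10^-7; Term 2 = ν·Q^9.4·(…)^5.2 = 4.69×10^-6
D = 0.66·(3.99×10^-7 + 4.69×10^-6)^0.04 = 0.4053 m = 405 mm
Check: V = 1.40 m/s, Re = 5.74×10^5, f = 0.01313, h_f = 7.02 m ≈ 7.43 m ✓

D ≈ 405 mm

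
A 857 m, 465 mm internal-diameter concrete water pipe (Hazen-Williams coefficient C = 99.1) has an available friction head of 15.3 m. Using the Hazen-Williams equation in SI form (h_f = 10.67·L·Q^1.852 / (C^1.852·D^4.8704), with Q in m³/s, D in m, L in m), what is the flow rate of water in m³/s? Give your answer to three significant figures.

Q ≈ 0.419 m³/s

Rearranging: Q = [h_f·C^1.852·D^4.8704 / (10.67·L)]^(1/1.852)
Q = [15.3·99.1^1.852·0.465^4.8704 / (10.67·857)]^0.540 = 0.4192 m³/s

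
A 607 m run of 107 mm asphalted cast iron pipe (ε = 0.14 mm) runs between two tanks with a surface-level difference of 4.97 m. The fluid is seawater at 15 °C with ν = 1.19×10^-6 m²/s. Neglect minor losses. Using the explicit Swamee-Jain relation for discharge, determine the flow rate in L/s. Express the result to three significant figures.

Q ≈ 7.66 L/s

Swamee-Jain (Type II): Q = -0.965·√(gD⁵h_f/L)·ln[ε/(3.7D) + √(3.17ν²L/(gD³h_f))]
√(gD⁵h_f/L) = √(9.81·0.107⁵·4.97/607) = 0.001061
ε/(3.7D) = 3.54×10^-4; √(3.17ν²L/(gD³h_f)) = 2.14×10^-4
Q = -0.965·0.001061·ln(5.672×10^-4) = 0.007656 m³/s
Check: V = 0.851 m/s, Re = 7.66×10^4, f = 0.02391, h_f = 5.01 m ≈ 4.97 m ✓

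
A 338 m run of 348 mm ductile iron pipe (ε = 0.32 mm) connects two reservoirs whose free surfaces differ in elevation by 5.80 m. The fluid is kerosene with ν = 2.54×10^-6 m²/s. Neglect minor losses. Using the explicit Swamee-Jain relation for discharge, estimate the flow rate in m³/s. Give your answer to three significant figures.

Swamee-Jain (Type II): Q = -0.965·√(gD⁵h_f/L)·ln[ε/(3.7D) + √(3.17ν²L/(gD³h_f))]
√(gD⁵h_f/L) = √(9.81·0.348⁵·5.80/338) = 0.02931
ε/(3.7D) = 2.49×10^-4; √(3.17ν²L/(gD³h_f)) = 5.37×10^-5
Q = -0.965·0.02931·ln(3.022×10^-4) = 0.2292 m³/s
Check: V = 2.41 m/s, Re = 3.30×10^5, f = 0.02032, h_f = 5.84 m ≈ 5.80 m ✓

Q ≈ 0.229 m³/s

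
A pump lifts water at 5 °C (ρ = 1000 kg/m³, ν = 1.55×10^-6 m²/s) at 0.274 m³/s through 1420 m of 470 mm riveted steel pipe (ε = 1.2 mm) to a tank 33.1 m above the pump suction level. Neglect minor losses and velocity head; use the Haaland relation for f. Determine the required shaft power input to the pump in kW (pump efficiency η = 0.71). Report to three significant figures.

P_shaft ≈ 162 kW

V = 4Q/(πD²) = 1.579 m/s; Re = 4.79×10^5; ε/D = 0.00255; f = 0.02535
h_f = f(L/D)V²/2g = 9.738 m
Total head H = z + h_f = 33.1 + 9.738 = 42.84 m
P_hyd = ρgQH = 1000·9.81·0.274·42.84 = 115.1 kW
P_shaft = P_hyd/η = 115.1/0.71 = 162.2 kW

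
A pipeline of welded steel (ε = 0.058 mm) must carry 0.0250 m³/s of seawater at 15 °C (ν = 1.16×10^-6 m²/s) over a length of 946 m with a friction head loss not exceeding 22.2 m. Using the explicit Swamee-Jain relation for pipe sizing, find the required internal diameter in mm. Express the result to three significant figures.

D ≈ 135 mm

Swamee-Jain (Type III): D = 0.66·[ε^1.25·(LQ²/(gh_f))^4.75 + ν·Q^9.4·(L/(gh_f))^5.2]^0.04
LQ²/(gh_f) = 0.002715; L/(gh_f) = 4.344
Term 1 = ε^1.25·(…)^4.75 = 3.27×10^-18; Term 2 = ν·Q^9.4·(…)^5.2 = 2.10×10^-18
D = 0.66·(3.27×10^-18 + 2.10×10^-18)^0.04 = 0.1345 m = 135 mm
Check: V = 1.76 m/s, Re = 2.04×10^5, f = 0.01853, h_f = 20.6 m ≈ 22.2 m ✓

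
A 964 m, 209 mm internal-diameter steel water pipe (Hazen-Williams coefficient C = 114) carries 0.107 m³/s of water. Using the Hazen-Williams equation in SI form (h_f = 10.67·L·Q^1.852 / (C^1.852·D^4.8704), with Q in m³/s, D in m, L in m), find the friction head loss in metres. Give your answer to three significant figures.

h_f ≈ 52.1 m

h_f = 10.67·964·0.107^1.852 / (114^1.852·0.209^4.8704) = 52.05 m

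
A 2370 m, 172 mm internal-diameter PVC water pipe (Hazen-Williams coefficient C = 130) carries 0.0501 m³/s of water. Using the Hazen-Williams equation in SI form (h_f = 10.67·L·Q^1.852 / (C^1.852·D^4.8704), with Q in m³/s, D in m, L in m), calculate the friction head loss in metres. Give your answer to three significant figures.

h_f = 10.67·2370·0.0501^1.852 / (130^1.852·0.172^4.8704) = 63.57 m

h_f ≈ 63.6 m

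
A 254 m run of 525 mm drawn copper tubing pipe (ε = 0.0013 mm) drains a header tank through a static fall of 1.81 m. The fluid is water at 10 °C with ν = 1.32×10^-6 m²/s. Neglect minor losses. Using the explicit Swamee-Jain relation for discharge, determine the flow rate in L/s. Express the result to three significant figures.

Q ≈ 542 L/s

Swamee-Jain (Type II): Q = -0.965·√(gD⁵h_f/L)·ln[ε/(3.7D) + √(3.17ν²L/(gD³h_f))]
√(gD⁵h_f/L) = √(9.81·0.525⁵·1.81/254) = 0.05280
ε/(3.7D) = 6.69×10^-7; √(3.17ν²L/(gD³h_f)) = 2.34×10^-5
Q = -0.965·0.05280·ln(2.404×10^-5) = 0.5419 m³/s
Check: V = 2.50 m/s, Re = 9.96×10^5, f = 0.01168, h_f = 1.80 m ≈ 1.81 m ✓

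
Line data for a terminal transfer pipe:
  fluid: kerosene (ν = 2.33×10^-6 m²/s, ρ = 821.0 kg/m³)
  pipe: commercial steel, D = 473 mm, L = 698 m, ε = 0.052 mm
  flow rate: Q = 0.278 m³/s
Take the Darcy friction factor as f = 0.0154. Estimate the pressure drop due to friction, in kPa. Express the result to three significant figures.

Δp ≈ 23.4 kPa

V = 4Q/(πD²) = 4·0.278/(π·0.473²) = 1.582 m/s
h_f = f(L/D)V²/(2g) = 0.01540·(698/0.473)·1.582²/(2·9.81) = 2.899 m
Δp = ρg·h_f = 821.0·9.81·2.899 = 23.35 kPa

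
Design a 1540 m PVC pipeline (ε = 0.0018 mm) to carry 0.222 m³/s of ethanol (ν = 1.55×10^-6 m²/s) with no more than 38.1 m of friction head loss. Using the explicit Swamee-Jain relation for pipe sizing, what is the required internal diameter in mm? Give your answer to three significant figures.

Swamee-Jain (Type III): D = 0.66·[ε^1.25·(LQ²/(gh_f))^4.75 + ν·Q^9.4·(L/(gh_f))^5.2]^0.04
LQ²/(gh_f) = 0.2031; L/(gh_f) = 4.120
Term 1 = ε^1.25·(…)^4.75 = 3.39×10^-11; Term 2 = ν·Q^9.4·(…)^5.2 = 1.75×10^-9
D = 0.66·(3.39×10^-11 + 1.75×10^-9)^0.04 = 0.2949 m = 295 mm
Check: V = 3.25 m/s, Re = 6.18×10^5, f = 0.01272, h_f = 35.8 m ≈ 38.1 m ✓

D ≈ 295 mm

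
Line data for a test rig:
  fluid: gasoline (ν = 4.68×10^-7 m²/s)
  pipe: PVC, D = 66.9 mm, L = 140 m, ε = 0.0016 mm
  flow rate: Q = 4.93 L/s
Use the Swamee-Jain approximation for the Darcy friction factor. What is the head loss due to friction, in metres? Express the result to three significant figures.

h_f ≈ 3.30 m

V = 4Q/(πD²) = 4·0.00493/(π·0.0669²) = 1.403 m/s
Re = VD/ν = 1.403·0.0669/4.68×10^-7 = 2.00×10^5 → turbulent
ε/D = 0.0016/66.9 = 2.39×10^-5
Swamee-Jain: f = 0.01574
h_f = f(L/D)V²/(2g) = 0.01574·(140/0.0669)·1.403²/(2·9.81) = 3.303 m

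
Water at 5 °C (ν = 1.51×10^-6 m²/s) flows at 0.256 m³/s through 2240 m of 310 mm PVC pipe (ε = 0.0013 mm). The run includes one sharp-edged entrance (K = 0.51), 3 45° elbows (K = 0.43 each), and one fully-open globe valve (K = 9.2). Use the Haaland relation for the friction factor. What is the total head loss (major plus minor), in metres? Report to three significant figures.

V = 4Q/(πD²) = 3.392 m/s; V²/2g = 0.5863 m
Re = 6.96×10^5, ε/D = 4.19×10^-6 → f = 0.01238 (Haaland)
Major: h_f = f(L/D)·V²/2g = 0.01238·7226·0.5863 = 52.45 m
Minor: ΣK = 11.0; h_m = ΣK·V²/2g = 6.450 m
Total H_L = 52.45 + 6.450 = 58.90 m

H_L ≈ 58.9 m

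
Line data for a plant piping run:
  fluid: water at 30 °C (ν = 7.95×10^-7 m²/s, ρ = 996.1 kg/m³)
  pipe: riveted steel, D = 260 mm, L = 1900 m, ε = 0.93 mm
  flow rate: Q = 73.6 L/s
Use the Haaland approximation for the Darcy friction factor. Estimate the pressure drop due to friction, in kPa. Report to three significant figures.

V = 4Q/(πD²) = 4·0.0736/(π·0.260²) = 1.386 m/s
Re = VD/ν = 1.386·0.260/7.95×10^-7 = 4.53×10^5 → turbulent
ε/D = 0.93/260 = 0.00358
Haaland: f = 0.02780
h_f = f(L/D)V²/(2g) = 0.02780·(1900/0.260)·1.386²/(2·9.81) = 19.90 m
Δp = ρg·h_f = 996.1·9.81·19.90 = 194.5 kPa

Δp ≈ 194 kPa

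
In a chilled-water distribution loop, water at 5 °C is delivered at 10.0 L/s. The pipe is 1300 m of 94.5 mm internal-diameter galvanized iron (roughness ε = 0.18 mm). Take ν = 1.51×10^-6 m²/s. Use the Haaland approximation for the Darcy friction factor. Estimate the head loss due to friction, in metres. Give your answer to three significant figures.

h_f ≈ 35.5 m

V = 4Q/(πD²) = 4·0.0100/(π·0.0945²) = 1.426 m/s
Re = VD/ν = 1.426·0.0945/1.51×10^-6 = 8.92×10^4 → turbulent
ε/D = 0.18/94.5 = 0.00190
Haaland: f = 0.02489
h_f = f(L/D)V²/(2g) = 0.02489·(1300/0.0945)·1.426²/(2·9.81) = 35.48 m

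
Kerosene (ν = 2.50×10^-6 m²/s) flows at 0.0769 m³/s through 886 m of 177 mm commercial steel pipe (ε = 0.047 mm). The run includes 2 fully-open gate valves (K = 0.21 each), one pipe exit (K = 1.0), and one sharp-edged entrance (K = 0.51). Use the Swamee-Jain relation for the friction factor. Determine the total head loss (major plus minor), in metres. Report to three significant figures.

H_L ≈ 44.2 m

V = 4Q/(πD²) = 3.125 m/s; V²/2g = 0.4978 m
Re = 2.21×10^5, ε/D = 2.66×10^-4 → f = 0.01737 (Swamee-Jain)
Major: h_f = f(L/D)·V²/2g = 0.01737·5006·0.4978 = 43.27 m
Minor: ΣK = 1.93; h_m = ΣK·V²/2g = 0.9608 m
Total H_L = 43.27 + 0.9608 = 44.23 m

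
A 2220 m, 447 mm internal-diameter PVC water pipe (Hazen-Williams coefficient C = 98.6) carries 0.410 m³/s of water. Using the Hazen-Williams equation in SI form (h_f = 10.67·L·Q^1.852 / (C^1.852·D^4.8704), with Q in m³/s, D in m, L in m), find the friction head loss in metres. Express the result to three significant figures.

h_f ≈ 46.5 m

h_f = 10.67·2220·0.410^1.852 / (98.6^1.852·0.447^4.8704) = 46.55 m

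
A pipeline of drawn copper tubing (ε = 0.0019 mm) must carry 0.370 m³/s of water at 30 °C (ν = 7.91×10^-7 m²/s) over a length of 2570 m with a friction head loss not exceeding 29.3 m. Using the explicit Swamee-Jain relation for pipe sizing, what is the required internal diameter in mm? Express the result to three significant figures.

D ≈ 409 mm

Swamee-Jain (Type III): D = 0.66·[ε^1.25·(LQ²/(gh_f))^4.75 + ν·Q^9.4·(L/(gh_f))^5.2]^0.04
LQ²/(gh_f) = 1.224; L/(gh_f) = 8.941
Term 1 = ε^1.25·(…)^4.75 = 1.84×10^-7; Term 2 = ν·Q^9.4·(…)^5.2 = 6.12×10^-6
D = 0.66·(1.84×10^-7 + 6.12×10^-6)^0.04 = 0.4088 m = 409 mm
Check: V = 2.82 m/s, Re = 1.46×10^6, f = 0.01105, h_f = 28.1 m ≈ 29.3 m ✓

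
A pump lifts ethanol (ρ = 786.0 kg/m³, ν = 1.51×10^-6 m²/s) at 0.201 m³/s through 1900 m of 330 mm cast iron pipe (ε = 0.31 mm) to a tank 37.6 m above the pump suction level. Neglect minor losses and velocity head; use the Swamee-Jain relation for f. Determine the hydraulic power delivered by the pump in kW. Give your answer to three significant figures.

V = 4Q/(πD²) = 2.350 m/s; Re = 5.14×10^5; ε/D = 9.39×10^-4; f = 0.02007
h_f = f(L/D)V²/2g = 32.53 m
Total head H = z + h_f = 37.6 + 32.53 = 70.13 m
P_hyd = ρgQH = 786.0·9.81·0.201·70.13 = 108.7 kW

P_hyd ≈ 109 kW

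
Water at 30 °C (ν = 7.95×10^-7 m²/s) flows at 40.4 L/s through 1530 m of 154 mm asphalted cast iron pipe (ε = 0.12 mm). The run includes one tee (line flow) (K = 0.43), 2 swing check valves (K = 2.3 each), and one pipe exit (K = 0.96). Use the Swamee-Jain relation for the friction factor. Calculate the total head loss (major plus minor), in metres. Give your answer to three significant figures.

H_L ≈ 47.8 m

V = 4Q/(πD²) = 2.169 m/s; V²/2g = 0.2398 m
Re = 4.20×10^5, ε/D = 7.79×10^-4 → f = 0.01946 (Swamee-Jain)
Major: h_f = f(L/D)·V²/2g = 0.01946·9935·0.2398 = 46.36 m
Minor: ΣK = 5.99; h_m = ΣK·V²/2g = 1.436 m
Total H_L = 46.36 + 1.436 = 47.79 m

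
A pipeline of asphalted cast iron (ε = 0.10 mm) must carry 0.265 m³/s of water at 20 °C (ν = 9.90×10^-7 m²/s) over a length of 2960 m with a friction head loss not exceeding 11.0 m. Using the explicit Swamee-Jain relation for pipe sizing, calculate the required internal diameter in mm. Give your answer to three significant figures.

Swamee-Jain (Type III): D = 0.66·[ε^1.25·(LQ²/(gh_f))^4.75 + ν·Q^9.4·(L/(gh_f))^5.2]^0.04
LQ²/(gh_f) = 1.926; L/(gh_f) = 27.43
Term 1 = ε^1.25·(…)^4.75 = 2.25×10^-4; Term 2 = ν·Q^9.4·(…)^5.2 = 1.13×10^-4
D = 0.66·(2.25×10^-4 + 1.13×10^-4)^0.04 = 0.4794 m = 479 mm
Check: V = 1.47 m/s, Re = 7.11×10^5, f = 0.01518, h_f = 10.3 m ≈ 11.0 m ✓

D ≈ 479 mm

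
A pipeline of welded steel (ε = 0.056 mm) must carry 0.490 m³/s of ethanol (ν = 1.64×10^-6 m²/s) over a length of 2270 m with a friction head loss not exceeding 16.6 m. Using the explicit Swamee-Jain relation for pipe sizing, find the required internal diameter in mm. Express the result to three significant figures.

Swamee-Jain (Type III): D = 0.66·[ε^1.25·(LQ²/(gh_f))^4.75 + ν·Q^9.4·(L/(gh_f))^5.2]^0.04
LQ²/(gh_f) = 3.347; L/(gh_f) = 13.94
Term 1 = ε^1.25·(…)^4.75 = 0.00150; Term 2 = ν·Q^9.4·(…)^5.2 = 0.00179
D = 0.66·(0.00150 + 0.00179)^0.04 = 0.5251 m = 525 mm
Check: V = 2.26 m/s, Re = 7.24×10^5, f = 0.01400, h_f = 15.8 m ≈ 16.6 m ✓

D ≈ 525 mm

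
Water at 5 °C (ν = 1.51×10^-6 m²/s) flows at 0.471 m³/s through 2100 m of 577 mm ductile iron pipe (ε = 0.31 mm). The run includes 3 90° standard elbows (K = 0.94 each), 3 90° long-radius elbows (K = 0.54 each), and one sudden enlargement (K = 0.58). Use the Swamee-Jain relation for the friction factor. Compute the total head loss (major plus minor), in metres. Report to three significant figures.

H_L ≈ 11.5 m

V = 4Q/(πD²) = 1.801 m/s; V²/2g = 0.1654 m
Re = 6.88×10^5, ε/D = 5.37×10^-4 → f = 0.01776 (Swamee-Jain)
Major: h_f = f(L/D)·V²/2g = 0.01776·3640·0.1654 = 10.69 m
Minor: ΣK = 5.02; h_m = ΣK·V²/2g = 0.8302 m
Total H_L = 10.69 + 0.8302 = 11.52 m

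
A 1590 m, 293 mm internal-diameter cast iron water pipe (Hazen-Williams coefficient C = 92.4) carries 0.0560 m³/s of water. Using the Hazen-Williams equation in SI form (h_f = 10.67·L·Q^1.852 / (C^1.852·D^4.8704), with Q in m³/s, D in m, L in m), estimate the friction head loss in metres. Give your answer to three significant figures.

h_f ≈ 7.37 m

h_f = 10.67·1590·0.0560^1.852 / (92.4^1.852·0.293^4.8704) = 7.368 m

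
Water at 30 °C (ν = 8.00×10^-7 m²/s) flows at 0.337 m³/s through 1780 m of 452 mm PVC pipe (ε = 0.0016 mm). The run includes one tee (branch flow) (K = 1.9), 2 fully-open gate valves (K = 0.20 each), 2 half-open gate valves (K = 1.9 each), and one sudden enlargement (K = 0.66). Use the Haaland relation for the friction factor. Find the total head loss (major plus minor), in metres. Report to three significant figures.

H_L ≈ 11.5 m

V = 4Q/(πD²) = 2.100 m/s; V²/2g = 0.2248 m
Re = 1.19×10^6, ε/D = 3.54×10^-6 → f = 0.01133 (Haaland)
Major: h_f = f(L/D)·V²/2g = 0.01133·3938·0.2248 = 10.03 m
Minor: ΣK = 6.76; h_m = ΣK·V²/2g = 1.520 m
Total H_L = 10.03 + 1.520 = 11.55 m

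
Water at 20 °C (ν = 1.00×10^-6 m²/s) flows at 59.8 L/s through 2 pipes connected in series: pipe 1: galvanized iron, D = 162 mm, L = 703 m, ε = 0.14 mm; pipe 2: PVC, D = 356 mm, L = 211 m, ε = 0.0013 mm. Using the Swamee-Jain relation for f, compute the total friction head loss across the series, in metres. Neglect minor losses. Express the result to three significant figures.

H ≈ 37.0 m

Pipe 1: V = 2.901 m/s, Re = 4.70×10^5, ε/D = 8.64×10^-4, f = 0.01978, h_1 = f(L/D)V²/2g = 36.83 m
Pipe 2: V = 0.6008 m/s, Re = 2.14×10^5, ε/D = 3.65×10^-6, f = 0.01537, h_2 = f(L/D)V²/2g = 0.1675 m
Series → Q common, losses add: H = Σh = 37.00 m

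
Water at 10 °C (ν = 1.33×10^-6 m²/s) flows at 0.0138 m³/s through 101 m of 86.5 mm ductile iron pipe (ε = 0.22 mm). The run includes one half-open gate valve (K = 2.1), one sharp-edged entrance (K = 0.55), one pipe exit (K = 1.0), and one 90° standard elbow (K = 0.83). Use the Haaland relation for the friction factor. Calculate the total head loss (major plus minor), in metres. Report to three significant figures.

V = 4Q/(πD²) = 2.348 m/s; V²/2g = 0.2811 m
Re = 1.53×10^5, ε/D = 0.00254 → f = 0.02591 (Haaland)
Major: h_f = f(L/D)·V²/2g = 0.02591·1168·0.2811 = 8.503 m
Minor: ΣK = 4.48; h_m = ΣK·V²/2g = 1.259 m
Total H_L = 8.503 + 1.259 = 9.763 m

H_L ≈ 9.76 m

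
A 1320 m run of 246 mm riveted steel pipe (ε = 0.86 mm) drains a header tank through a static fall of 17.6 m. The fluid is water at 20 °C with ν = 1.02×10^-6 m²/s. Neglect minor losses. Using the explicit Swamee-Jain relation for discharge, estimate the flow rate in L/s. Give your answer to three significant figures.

Swamee-Jain (Type II): Q = -0.965·√(gD⁵h_f/L)·ln[ε/(3.7D) + √(3.17ν²L/(gD³h_f))]
√(gD⁵h_f/L) = √(9.81·0.246⁵·17.6/1320) = 0.01086
ε/(3.7D) = 9.45×10^-4; √(3.17ν²L/(gD³h_f)) = 4.12×10^-5
Q = -0.965·0.01086·ln(9.860×10^-4) = 0.07251 m³/s
Check: V = 1.53 m/s, Re = 3.68×10^5, f = 0.02779, h_f = 17.7 m ≈ 17.6 m ✓

Q ≈ 72.5 L/s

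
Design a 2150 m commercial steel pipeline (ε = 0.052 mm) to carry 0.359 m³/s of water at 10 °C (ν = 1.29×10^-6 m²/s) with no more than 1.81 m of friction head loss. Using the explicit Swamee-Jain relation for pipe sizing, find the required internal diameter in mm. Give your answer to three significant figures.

Swamee-Jain (Type III): D = 0.66·[ε^1.25·(LQ²/(gh_f))^4.75 + ν·Q^9.4·(L/(gh_f))^5.2]^0.04
LQ²/(gh_f) = 15.61; L/(gh_f) = 121.1
Term 1 = ε^1.25·(…)^4.75 = 2.06; Term 2 = ν·Q^9.4·(…)^5.2 = 5.76
D = 0.66·(2.06 + 5.76)^0.04 = 0.7166 m = 717 mm
Check: V = 0.890 m/s, Re = 4.94×10^5, f = 0.01415, h_f = 1.71 m ≈ 1.81 m ✓

D ≈ 717 mm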